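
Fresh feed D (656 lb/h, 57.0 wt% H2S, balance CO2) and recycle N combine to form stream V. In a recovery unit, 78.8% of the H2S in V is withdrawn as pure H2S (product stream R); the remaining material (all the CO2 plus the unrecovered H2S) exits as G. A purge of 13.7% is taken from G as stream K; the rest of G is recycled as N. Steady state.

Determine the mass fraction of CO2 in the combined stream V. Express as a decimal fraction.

0.818

CO2 enters only via D and leaves only via the purge: 656×0.430 = 0.137×(CO2 in G), and the recovery unit passes all CO2, so CO2 in V = CO2 in G = 2059 lb/h.
H2S in V: m_A = 656×0.570 + (1−0.137)·(1−0.788)·m_A, so m_A = 373.92/0.8170 = 457.65 lb/h.
V = 457.65 + 2059 = 2516.6 lb/h.
CO2 fraction in V = 2059/2516.6 = 0.818.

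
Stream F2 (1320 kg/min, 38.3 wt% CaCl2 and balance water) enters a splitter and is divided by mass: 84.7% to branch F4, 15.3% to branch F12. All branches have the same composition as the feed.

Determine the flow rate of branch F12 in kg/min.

202 kg/min

Branch F12 flow = 0.153×1320 = 201.96 kg/min.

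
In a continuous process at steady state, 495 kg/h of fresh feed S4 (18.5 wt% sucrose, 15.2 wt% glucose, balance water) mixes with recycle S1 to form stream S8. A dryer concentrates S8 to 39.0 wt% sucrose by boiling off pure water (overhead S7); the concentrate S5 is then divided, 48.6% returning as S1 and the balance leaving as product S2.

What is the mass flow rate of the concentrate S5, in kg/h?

Overall sucrose balance (none leaves overhead): sucrose in fresh feed = sucrose in product, i.e. 495×0.185 = (1−0.486)·S5·0.390.
S5 = 91.575/(0.390×0.514) = 456.82 kg/h.

456.8 kg/h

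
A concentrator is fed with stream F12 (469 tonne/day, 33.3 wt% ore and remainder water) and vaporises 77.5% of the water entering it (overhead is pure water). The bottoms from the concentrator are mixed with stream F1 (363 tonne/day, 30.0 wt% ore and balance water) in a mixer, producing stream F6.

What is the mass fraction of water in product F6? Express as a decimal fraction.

0.550

Vapour removed = 0.775×0.667×469 = 242.44 tonne/day; concentrate = 226.56 tonne/day.
water reaching the mixer = 70.385 (from concentrate) + 363×0.700 = 324.49 tonne/day.
Product flow = 226.56 + 363 = 589.56 tonne/day; water fraction = 0.550.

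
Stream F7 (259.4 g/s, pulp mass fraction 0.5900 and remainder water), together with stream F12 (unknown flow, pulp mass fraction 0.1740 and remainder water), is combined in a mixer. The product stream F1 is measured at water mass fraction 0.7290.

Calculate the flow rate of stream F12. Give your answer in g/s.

853.1 g/s

Let F12 be the unknown flow. Total out = 259.4 + F12.
water balance: 106.35 + 0.826·F12 = 0.729·(259.4 + F12)
(0.826 − 0.729)·F12 = 0.729×259.4 − 106.35 = 82.749
F12 = 82.749 / 0.097 = 853.08 g/s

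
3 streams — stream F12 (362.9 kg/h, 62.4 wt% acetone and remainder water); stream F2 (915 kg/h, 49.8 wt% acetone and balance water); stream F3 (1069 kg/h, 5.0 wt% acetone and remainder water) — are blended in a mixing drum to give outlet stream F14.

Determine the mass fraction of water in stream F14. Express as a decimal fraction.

Total flow out = 362.9 + 915 + 1069 = 2346.9 kg/h.
water in = 362.9×0.376 + 915×0.502 + 1069×0.950 = 1611.3 kg/h.
water mass fraction in F14 = 1611.3/2346.9 = 0.6866.

0.6866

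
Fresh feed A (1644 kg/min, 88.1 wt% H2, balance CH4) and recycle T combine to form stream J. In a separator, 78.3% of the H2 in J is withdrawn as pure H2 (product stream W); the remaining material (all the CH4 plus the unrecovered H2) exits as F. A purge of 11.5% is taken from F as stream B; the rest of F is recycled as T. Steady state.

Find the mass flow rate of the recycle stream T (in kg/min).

CH4 enters only via A and leaves only via the purge: 1644×0.119 = 0.115×(CH4 in F), and the separator passes all CH4, so CH4 in J = CH4 in F = 1701.2 kg/min.
H2 in J: m_A = 1644×0.881 + (1−0.115)·(1−0.783)·m_A, so m_A = 1448.4/0.8080 = 1792.6 kg/min.
F = (1−0.783)×1792.6 + 1701.2 = 2090.2 kg/min.
Recycle T = (1−0.115)×2090.2 = 1849.8 kg/min.

1850 kg/min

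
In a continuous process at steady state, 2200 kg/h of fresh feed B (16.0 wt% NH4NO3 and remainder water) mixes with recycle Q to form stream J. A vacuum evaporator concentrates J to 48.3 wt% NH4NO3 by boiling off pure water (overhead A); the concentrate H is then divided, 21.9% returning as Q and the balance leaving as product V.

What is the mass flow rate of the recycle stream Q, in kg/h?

204.4 kg/h

Overall NH4NO3 balance (none leaves overhead): NH4NO3 in fresh feed = NH4NO3 in product, i.e. 2200×0.160 = (1−0.219)·H·0.483.
H = 352/(0.483×0.781) = 933.14 kg/h.
Recycle Q = 0.219×933.14 = 204.36 kg/h.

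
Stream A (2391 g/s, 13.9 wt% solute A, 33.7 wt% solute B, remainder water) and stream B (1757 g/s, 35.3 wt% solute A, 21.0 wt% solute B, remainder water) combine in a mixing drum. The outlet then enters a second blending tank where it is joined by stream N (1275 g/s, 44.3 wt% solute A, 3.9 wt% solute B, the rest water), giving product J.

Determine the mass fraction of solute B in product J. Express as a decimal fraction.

Overall, product flow = 5423 g/s.
solute B in = 2391×0.337 + 1757×0.210 + 1275×0.039 = 1224.5 g/s.
solute B fraction in J = 0.2258.

0.2258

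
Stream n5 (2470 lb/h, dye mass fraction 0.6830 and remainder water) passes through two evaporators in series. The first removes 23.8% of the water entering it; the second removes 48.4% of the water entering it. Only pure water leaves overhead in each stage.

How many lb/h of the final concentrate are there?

water in feed = 2470×0.317 = 782.99 lb/h.
After stage 1: water left = (1−0.238)×782.99 = 596.64; stream total = 2283.6 lb/h.
After stage 2: water left = (1−0.484)×596.64 = 307.87; final concentrate = 1994.9 lb/h.

1995 lb/h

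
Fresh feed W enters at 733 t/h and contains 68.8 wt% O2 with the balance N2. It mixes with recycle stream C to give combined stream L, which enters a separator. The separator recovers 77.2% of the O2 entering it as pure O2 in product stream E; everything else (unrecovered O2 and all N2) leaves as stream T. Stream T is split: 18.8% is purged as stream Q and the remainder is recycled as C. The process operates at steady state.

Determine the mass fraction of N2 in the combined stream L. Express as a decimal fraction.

N2 enters only via W and leaves only via the purge: 733×0.312 = 0.188×(N2 in T), and the separator passes all N2, so N2 in L = N2 in T = 1216.5 t/h.
O2 in L: m_A = 733×0.688 + (1−0.188)·(1−0.772)·m_A, so m_A = 504.3/0.8149 = 618.88 t/h.
L = 618.88 + 1216.5 = 1835.3 t/h.
N2 fraction in L = 1216.5/1835.3 = 0.663.

0.663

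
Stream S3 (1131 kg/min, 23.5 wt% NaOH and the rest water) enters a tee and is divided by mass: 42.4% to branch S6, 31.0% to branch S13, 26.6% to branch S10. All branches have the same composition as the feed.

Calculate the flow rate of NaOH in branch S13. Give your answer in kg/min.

Branch S13 total = 0.310×1131 = 350.61 kg/min.
NaOH in S13 = 0.235×350.61 = 82.393 kg/min.

82.39 kg/min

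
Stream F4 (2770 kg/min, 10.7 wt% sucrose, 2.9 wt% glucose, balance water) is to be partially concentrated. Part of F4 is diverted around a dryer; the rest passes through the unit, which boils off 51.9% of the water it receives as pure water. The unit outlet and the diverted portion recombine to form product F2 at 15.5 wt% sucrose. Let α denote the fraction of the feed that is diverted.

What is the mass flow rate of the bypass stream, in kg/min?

All 2770×0.107 = 296.39 kg/min of sucrose reaches F2, so F2 = 296.39/0.155 = 1912.2 kg/min and vapour = 857.81 kg/min.
The evaporator receives (1−α)·2770 of feed at 0.864 water and removes 0.519 of that water:
0.519×0.864×(1−α)×2770 = 857.81
(1−α) = 857.81/1242.1 = 0.6906;  α = 0.3094.
Bypass flow = 0.3094×2770 = 857.03 kg/min.

857 kg/min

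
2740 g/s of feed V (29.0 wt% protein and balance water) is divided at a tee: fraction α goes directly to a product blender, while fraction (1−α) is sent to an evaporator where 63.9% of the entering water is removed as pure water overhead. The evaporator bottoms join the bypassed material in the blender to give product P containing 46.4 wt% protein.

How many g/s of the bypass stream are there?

475.2 g/s

All 2740×0.290 = 794.6 g/s of protein reaches P, so P = 794.6/0.464 = 1712.5 g/s and vapour = 1027.5 g/s.
The evaporator receives (1−α)·2740 of feed at 0.710 water and removes 0.639 of that water:
0.639×0.710×(1−α)×2740 = 1027.5
(1−α) = 1027.5/1243.1 = 0.8266;  α = 0.1734.
Bypass flow = 0.1734×2740 = 475.24 g/s.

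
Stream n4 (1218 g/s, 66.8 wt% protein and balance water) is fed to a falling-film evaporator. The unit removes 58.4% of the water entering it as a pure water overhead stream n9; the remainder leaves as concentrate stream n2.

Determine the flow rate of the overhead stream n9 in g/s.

water entering = 1218×0.332 = 404.38 g/s; overhead removed = 0.584×404.38 = 236.16 g/s.

236.2 g/s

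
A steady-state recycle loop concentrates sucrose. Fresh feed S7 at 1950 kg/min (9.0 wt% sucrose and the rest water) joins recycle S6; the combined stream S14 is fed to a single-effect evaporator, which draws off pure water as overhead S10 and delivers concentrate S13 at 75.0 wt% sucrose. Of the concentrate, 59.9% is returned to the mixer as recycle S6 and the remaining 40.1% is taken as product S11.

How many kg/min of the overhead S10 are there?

Overall sucrose balance (none leaves overhead): sucrose in fresh feed = sucrose in product, i.e. 1950×0.090 = (1−0.599)·S13·0.750.
S13 = 175.5/(0.750×0.401) = 583.54 kg/min.
Recycle S6 = 0.599×583.54 = 349.54 kg/min.
Combined feed S14 = 1950 + 349.54 = 2299.5 kg/min.
Overhead S10 = S14 − S13 = 2299.5 − 583.54 = 1716 kg/min.

1716 kg/min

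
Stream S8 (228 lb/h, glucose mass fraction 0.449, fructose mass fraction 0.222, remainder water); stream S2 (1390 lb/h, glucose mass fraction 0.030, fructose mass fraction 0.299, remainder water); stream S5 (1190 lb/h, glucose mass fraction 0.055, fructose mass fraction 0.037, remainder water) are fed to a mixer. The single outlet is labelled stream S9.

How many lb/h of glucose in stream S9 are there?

glucose out = glucose in = 228×0.449 + 1390×0.030 + 1190×0.055 = 209.52 lb/h.

209.5 lb/h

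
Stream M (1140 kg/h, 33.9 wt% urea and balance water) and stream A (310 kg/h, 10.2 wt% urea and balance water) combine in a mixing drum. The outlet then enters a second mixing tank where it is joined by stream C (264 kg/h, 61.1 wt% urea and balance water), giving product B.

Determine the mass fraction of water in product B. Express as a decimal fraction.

Overall, product flow = 1714 kg/h.
water in = 1140×0.661 + 310×0.898 + 264×0.389 = 1134.6 kg/h.
water fraction in B = 0.6620.

0.6620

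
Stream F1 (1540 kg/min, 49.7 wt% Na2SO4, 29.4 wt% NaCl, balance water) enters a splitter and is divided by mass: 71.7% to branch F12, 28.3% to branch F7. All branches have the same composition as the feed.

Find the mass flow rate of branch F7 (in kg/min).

Branch F7 flow = 0.283×1540 = 435.82 kg/min.

435.8 kg/min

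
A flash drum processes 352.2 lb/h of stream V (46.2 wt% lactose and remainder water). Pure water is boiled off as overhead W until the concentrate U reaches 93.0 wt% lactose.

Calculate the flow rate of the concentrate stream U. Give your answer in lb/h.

175 lb/h

lactose is conserved: 352.2×0.462 = 162.72 lb/h all reports to the concentrate.
Concentrate = 162.72/(target fraction) = 174.96 lb/h.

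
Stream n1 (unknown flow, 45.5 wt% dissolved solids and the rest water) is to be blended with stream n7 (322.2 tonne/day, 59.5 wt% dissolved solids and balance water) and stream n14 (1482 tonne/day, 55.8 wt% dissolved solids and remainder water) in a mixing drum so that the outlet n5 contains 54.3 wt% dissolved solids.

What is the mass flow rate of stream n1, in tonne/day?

443 tonne/day

Let n1 be the unknown flow. Total out = 1804.2 + n1.
dissolved solids balance: 1018.7 + 0.455·n1 = 0.543·(1804.2 + n1)
(0.455 − 0.543)·n1 = 0.543×1804.2 − 1018.7 = -38.984
n1 = -38.984 / -0.088 = 443 tonne/day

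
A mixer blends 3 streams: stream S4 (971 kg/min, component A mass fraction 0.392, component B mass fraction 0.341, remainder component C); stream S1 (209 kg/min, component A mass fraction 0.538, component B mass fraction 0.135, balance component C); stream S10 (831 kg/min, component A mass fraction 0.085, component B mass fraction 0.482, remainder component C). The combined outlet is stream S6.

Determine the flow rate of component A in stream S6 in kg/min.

563.7 kg/min

component A out = component A in = 971×0.392 + 209×0.538 + 831×0.085 = 563.71 kg/min.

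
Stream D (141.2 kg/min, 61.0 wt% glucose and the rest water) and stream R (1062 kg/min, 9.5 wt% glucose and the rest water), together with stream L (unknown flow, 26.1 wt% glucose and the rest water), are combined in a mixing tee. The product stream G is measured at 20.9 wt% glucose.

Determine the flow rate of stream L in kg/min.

1239 kg/min

Let L be the unknown flow. Total out = 1203.2 + L.
glucose balance: 187.02 + 0.261·L = 0.209·(1203.2 + L)
(0.261 − 0.209)·L = 0.209×1203.2 − 187.02 = 64.447
L = 64.447 / 0.052 = 1239.4 kg/min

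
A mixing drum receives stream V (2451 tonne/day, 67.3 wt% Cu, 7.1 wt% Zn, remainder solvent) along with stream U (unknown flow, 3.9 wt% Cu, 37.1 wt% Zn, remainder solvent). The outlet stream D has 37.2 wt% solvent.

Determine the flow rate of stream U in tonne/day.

Let U be the unknown flow. Total out = 2451 + U.
solvent balance: 627.46 + 0.590·U = 0.372·(2451 + U)
(0.590 − 0.372)·U = 0.372×2451 − 627.46 = 284.32
U = 284.32 / 0.218 = 1304.2 tonne/day

1304 tonne/day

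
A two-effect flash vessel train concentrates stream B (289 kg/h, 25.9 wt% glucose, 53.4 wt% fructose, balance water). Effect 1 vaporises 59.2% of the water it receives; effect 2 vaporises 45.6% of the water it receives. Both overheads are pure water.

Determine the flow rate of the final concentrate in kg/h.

water in feed = 289×0.207 = 59.823 kg/h.
After stage 1: water left = (1−0.592)×59.823 = 24.408; stream total = 253.58 kg/h.
After stage 2: water left = (1−0.456)×24.408 = 13.278; final concentrate = 242.45 kg/h.

242.5 kg/h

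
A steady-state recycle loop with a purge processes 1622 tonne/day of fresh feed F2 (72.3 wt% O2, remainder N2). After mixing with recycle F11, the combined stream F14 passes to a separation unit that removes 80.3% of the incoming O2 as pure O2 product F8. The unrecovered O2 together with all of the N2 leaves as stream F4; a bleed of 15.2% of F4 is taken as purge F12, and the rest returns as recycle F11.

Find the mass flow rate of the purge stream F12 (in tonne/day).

491.5 tonne/day

N2 enters only via F2 and leaves only via the purge: 1622×0.277 = 0.152×(N2 in F4), and the separation unit passes all N2, so N2 in F14 = N2 in F4 = 2955.9 tonne/day.
O2 in F14: m_A = 1622×0.723 + (1−0.152)·(1−0.803)·m_A, so m_A = 1172.7/0.8329 = 1407.9 tonne/day.
F4 = (1−0.803)×1407.9 + 2955.9 = 3233.2 tonne/day.
Purge F12 = 0.152×3233.2 = 491.45 tonne/day.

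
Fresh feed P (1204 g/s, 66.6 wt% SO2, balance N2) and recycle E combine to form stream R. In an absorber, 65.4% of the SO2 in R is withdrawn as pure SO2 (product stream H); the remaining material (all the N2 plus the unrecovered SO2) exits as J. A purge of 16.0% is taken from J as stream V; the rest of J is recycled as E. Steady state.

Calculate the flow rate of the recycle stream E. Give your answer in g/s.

N2 enters only via P and leaves only via the purge: 1204×0.334 = 0.160×(N2 in J), and the absorber passes all N2, so N2 in R = N2 in J = 2513.3 g/s.
SO2 in R: m_A = 1204×0.666 + (1−0.160)·(1−0.654)·m_A, so m_A = 801.86/0.7094 = 1130.4 g/s.
J = (1−0.654)×1130.4 + 2513.3 = 2904.5 g/s.
Recycle E = (1−0.160)×2904.5 = 2439.8 g/s.

2440 g/s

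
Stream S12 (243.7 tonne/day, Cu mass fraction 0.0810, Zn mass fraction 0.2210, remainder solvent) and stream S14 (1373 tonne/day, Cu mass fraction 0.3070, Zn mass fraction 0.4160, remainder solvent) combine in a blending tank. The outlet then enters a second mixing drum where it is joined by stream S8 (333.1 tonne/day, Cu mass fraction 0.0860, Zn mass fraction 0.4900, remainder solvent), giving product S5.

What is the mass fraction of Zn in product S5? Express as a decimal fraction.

Overall, product flow = 1949.8 tonne/day.
Zn in = 243.7×0.221 + 1373×0.416 + 333.1×0.490 = 788.24 tonne/day.
Zn fraction in S5 = 0.4043.

0.4043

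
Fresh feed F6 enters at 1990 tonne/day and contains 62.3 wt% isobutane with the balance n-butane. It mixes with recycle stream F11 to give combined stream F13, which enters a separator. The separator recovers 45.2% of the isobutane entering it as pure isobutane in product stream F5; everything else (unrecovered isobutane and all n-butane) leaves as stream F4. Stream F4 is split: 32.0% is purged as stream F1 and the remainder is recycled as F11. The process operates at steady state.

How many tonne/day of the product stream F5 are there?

isobutane in F13: m_A = 1990×0.623 + (1−0.320)·(1−0.452)·m_A, so m_A = 1239.8/0.6274 = 1976.2 tonne/day.
Product F5 = 0.452×1976.2 = 893.23 tonne/day.

893.2 tonne/day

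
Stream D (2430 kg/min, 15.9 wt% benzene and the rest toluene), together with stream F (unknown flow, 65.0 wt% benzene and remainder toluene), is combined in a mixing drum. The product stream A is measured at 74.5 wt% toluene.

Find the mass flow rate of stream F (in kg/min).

Let F be the unknown flow. Total out = 2430 + F.
toluene balance: 2043.6 + 0.350·F = 0.745·(2430 + F)
(0.350 − 0.745)·F = 0.745×2430 − 2043.6 = -233.28
F = -233.28 / -0.395 = 590.58 kg/min

590.6 kg/min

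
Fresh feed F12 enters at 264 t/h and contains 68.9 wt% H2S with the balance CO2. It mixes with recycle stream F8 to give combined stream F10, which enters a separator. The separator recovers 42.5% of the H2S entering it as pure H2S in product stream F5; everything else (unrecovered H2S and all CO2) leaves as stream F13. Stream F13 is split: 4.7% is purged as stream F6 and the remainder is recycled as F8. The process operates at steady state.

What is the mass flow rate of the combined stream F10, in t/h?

CO2 enters only via F12 and leaves only via the purge: 264×0.311 = 0.047×(CO2 in F13), and the separator passes all CO2, so CO2 in F10 = CO2 in F13 = 1746.9 t/h.
H2S in F10: m_A = 264×0.689 + (1−0.047)·(1−0.425)·m_A, so m_A = 181.9/0.4520 = 402.4 t/h.
F10 = 402.4 + 1746.9 = 2149.3 t/h.

2149 t/h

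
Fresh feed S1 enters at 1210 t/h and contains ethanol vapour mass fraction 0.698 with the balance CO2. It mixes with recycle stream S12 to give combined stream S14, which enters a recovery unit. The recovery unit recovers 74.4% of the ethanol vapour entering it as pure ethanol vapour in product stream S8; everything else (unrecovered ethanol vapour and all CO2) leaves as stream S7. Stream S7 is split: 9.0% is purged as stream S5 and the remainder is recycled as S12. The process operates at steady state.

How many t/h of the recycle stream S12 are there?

CO2 enters only via S1 and leaves only via the purge: 1210×0.302 = 0.090×(CO2 in S7), and the recovery unit passes all CO2, so CO2 in S14 = CO2 in S7 = 4060.2 t/h.
ethanol vapour in S14: m_A = 1210×0.698 + (1−0.090)·(1−0.744)·m_A, so m_A = 844.58/0.7670 = 1101.1 t/h.
S7 = (1−0.744)×1101.1 + 4060.2 = 4342.1 t/h.
Recycle S12 = (1−0.090)×4342.1 = 3951.3 t/h.

3951 t/h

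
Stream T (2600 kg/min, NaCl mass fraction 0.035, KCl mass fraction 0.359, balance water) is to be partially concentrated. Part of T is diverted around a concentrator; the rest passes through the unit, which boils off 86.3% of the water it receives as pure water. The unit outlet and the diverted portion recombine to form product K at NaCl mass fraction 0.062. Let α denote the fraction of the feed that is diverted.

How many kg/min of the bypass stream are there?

435 kg/min

All 2600×0.035 = 91 kg/min of NaCl reaches K, so K = 91/0.062 = 1467.7 kg/min and vapour = 1132.3 kg/min.
The evaporator receives (1−α)·2600 of feed at 0.606 water and removes 0.863 of that water:
0.863×0.606×(1−α)×2600 = 1132.3
(1−α) = 1132.3/1359.7 = 0.8327;  α = 0.1673.
Bypass flow = 0.1673×2600 = 434.98 kg/min.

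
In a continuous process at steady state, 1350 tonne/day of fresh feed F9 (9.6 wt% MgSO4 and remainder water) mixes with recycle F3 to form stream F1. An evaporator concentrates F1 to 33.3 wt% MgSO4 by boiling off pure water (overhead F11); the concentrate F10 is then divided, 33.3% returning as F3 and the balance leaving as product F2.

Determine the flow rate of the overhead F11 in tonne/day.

Overall MgSO4 balance (none leaves overhead): MgSO4 in fresh feed = MgSO4 in product, i.e. 1350×0.096 = (1−0.333)·F10·0.333.
F10 = 129.6/(0.333×0.667) = 583.49 tonne/day.
Recycle F3 = 0.333×583.49 = 194.3 tonne/day.
Combined feed F1 = 1350 + 194.3 = 1544.3 tonne/day.
Overhead F11 = F1 − F10 = 1544.3 − 583.49 = 960.81 tonne/day.

960.8 tonne/day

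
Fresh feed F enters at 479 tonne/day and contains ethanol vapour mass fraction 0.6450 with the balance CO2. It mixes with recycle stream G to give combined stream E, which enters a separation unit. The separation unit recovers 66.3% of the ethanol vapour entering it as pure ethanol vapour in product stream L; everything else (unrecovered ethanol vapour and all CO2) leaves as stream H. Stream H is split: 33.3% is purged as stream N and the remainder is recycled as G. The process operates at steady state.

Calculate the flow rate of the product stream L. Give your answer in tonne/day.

ethanol vapour in E: m_A = 479×0.645 + (1−0.333)·(1−0.663)·m_A, so m_A = 308.95/0.7752 = 398.54 tonne/day.
Product L = 0.663×398.54 = 264.23 tonne/day.

264.2 tonne/day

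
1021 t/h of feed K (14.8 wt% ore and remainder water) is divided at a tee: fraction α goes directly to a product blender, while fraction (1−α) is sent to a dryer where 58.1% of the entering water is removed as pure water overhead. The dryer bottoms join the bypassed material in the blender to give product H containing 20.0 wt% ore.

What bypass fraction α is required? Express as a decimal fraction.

All 1021×0.148 = 151.11 t/h of ore reaches H, so H = 151.11/0.200 = 755.54 t/h and vapour = 265.46 t/h.
The evaporator receives (1−α)·1021 of feed at 0.852 water and removes 0.581 of that water:
0.581×0.852×(1−α)×1021 = 265.46
(1−α) = 265.46/505.41 = 0.5252;  α = 0.4748.

0.475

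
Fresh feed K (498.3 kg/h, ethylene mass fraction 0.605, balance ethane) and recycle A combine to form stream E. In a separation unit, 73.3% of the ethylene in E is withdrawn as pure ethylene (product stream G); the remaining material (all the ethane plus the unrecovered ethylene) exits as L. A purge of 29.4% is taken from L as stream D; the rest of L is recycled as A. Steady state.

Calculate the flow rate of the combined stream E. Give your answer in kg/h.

ethane enters only via K and leaves only via the purge: 498.3×0.395 = 0.294×(ethane in L), and the separation unit passes all ethane, so ethane in E = ethane in L = 669.48 kg/h.
ethylene in E: m_A = 498.3×0.605 + (1−0.294)·(1−0.733)·m_A, so m_A = 301.47/0.8115 = 371.5 kg/h.
E = 371.5 + 669.48 = 1041 kg/h.

1041 kg/h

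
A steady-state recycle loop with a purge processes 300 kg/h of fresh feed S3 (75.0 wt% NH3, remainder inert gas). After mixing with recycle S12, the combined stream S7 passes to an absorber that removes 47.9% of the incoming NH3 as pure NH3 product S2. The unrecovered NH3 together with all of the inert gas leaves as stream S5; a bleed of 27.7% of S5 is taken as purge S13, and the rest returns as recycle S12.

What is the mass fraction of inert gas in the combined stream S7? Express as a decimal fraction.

0.429

inert gas enters only via S3 and leaves only via the purge: 300×0.250 = 0.277×(inert gas in S5), and the absorber passes all inert gas, so inert gas in S7 = inert gas in S5 = 270.76 kg/h.
NH3 in S7: m_A = 300×0.750 + (1−0.277)·(1−0.479)·m_A, so m_A = 225/0.6233 = 360.97 kg/h.
S7 = 360.97 + 270.76 = 631.73 kg/h.
inert gas fraction in S7 = 270.76/631.73 = 0.429.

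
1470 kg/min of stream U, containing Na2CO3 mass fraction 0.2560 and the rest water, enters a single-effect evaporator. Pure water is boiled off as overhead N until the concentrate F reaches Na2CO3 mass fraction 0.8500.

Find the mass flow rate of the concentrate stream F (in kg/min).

Na2CO3 is conserved: 1470×0.256 = 376.32 kg/min all reports to the concentrate.
Concentrate = 376.32/(target fraction) = 442.73 kg/min.

442.7 kg/min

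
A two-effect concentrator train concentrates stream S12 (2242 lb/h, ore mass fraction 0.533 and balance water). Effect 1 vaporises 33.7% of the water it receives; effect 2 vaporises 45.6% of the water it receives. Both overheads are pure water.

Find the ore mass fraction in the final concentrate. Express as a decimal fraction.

0.760

water in feed = 2242×0.467 = 1047 lb/h.
After stage 1: water left = (1−0.337)×1047 = 694.17; stream total = 1889.2 lb/h.
After stage 2: water left = (1−0.456)×694.17 = 377.63; final concentrate = 1572.6 lb/h.
ore fraction = 1195/1572.6 = 0.760.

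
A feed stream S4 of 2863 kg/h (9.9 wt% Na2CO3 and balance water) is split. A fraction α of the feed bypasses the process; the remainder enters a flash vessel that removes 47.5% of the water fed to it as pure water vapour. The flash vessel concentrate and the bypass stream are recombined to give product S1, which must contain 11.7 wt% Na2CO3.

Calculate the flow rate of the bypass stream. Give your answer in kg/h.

1834 kg/h

All 2863×0.099 = 283.44 kg/h of Na2CO3 reaches S1, so S1 = 283.44/0.117 = 2422.5 kg/h and vapour = 440.46 kg/h.
The evaporator receives (1−α)·2863 of feed at 0.901 water and removes 0.475 of that water:
0.475×0.901×(1−α)×2863 = 440.46
(1−α) = 440.46/1225.3 = 0.3595;  α = 0.6405.
Bypass flow = 0.6405×2863 = 1833.8 kg/h.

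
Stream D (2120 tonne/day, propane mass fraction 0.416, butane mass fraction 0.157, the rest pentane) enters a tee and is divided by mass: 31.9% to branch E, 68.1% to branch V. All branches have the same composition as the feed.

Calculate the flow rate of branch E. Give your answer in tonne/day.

Branch E flow = 0.319×2120 = 676.28 tonne/day.

676.3 tonne/day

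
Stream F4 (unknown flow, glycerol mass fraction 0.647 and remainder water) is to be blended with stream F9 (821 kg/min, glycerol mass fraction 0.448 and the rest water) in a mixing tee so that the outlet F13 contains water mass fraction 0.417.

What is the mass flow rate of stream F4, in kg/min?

Let F4 be the unknown flow. Total out = 821 + F4.
water balance: 453.19 + 0.353·F4 = 0.417·(821 + F4)
(0.353 − 0.417)·F4 = 0.417×821 − 453.19 = -110.84
F4 = -110.84 / -0.064 = 1731.8 kg/min

1732 kg/min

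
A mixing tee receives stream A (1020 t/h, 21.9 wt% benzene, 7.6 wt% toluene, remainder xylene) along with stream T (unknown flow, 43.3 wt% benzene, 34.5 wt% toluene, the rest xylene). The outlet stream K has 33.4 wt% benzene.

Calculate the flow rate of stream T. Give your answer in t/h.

1185 t/h

Let T be the unknown flow. Total out = 1020 + T.
benzene balance: 223.38 + 0.433·T = 0.334·(1020 + T)
(0.433 − 0.334)·T = 0.334×1020 − 223.38 = 117.3
T = 117.3 / 0.099 = 1184.8 t/h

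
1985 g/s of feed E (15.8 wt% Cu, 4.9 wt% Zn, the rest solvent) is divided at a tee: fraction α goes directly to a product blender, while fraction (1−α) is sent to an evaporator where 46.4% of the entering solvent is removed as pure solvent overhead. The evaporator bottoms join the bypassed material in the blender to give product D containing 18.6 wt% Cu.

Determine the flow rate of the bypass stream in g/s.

All 1985×0.158 = 313.63 g/s of Cu reaches D, so D = 313.63/0.186 = 1686.2 g/s and vapour = 298.82 g/s.
The evaporator receives (1−α)·1985 of feed at 0.793 solvent and removes 0.464 of that solvent:
0.464×0.793×(1−α)×1985 = 298.82
(1−α) = 298.82/730.38 = 0.4091;  α = 0.5909.
Bypass flow = 0.5909×1985 = 1172.9 g/s.

1173 g/s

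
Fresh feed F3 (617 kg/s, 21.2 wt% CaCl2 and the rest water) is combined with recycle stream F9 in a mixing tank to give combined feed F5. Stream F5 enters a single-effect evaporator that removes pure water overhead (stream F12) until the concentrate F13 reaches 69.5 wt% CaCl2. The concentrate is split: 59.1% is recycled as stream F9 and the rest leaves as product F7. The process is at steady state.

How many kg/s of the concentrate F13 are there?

Overall CaCl2 balance (none leaves overhead): CaCl2 in fresh feed = CaCl2 in product, i.e. 617×0.212 = (1−0.591)·F13·0.695.
F13 = 130.8/(0.695×0.409) = 460.16 kg/s.

460.2 kg/s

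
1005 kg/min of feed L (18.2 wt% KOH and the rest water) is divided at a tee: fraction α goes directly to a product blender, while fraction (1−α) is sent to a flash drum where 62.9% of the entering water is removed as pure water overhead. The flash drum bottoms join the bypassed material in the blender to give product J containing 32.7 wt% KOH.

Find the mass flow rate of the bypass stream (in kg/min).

138.9 kg/min

All 1005×0.182 = 182.91 kg/min of KOH reaches J, so J = 182.91/0.327 = 559.36 kg/min and vapour = 445.64 kg/min.
The evaporator receives (1−α)·1005 of feed at 0.818 water and removes 0.629 of that water:
0.629×0.818×(1−α)×1005 = 445.64
(1−α) = 445.64/517.09 = 0.8618;  α = 0.1382.
Bypass flow = 0.1382×1005 = 138.87 kg/min.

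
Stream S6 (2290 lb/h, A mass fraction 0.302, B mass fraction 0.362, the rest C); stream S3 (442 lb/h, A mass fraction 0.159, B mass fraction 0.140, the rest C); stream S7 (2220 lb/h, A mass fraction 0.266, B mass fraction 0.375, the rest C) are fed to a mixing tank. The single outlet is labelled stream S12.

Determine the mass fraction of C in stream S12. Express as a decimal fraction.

0.379

Total flow out = 2290 + 442 + 2220 = 4952 lb/h.
C in = 2290×0.336 + 442×0.701 + 2220×0.359 = 1876.3 lb/h.
C mass fraction in S12 = 1876.3/4952 = 0.379.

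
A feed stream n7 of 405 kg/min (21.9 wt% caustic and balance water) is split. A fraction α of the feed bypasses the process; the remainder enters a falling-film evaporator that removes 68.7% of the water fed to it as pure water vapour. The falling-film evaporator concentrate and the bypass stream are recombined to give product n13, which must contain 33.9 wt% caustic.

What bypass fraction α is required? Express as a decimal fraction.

0.340

All 405×0.219 = 88.695 kg/min of caustic reaches n13, so n13 = 88.695/0.339 = 261.64 kg/min and vapour = 143.36 kg/min.
The evaporator receives (1−α)·405 of feed at 0.781 water and removes 0.687 of that water:
0.687×0.781×(1−α)×405 = 143.36
(1−α) = 143.36/217.3 = 0.6597;  α = 0.3403.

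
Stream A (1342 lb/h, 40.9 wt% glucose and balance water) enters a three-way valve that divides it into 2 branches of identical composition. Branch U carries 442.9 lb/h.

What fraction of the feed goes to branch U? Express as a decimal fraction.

0.330

Fraction to U = 442.9/1342 = 0.3300.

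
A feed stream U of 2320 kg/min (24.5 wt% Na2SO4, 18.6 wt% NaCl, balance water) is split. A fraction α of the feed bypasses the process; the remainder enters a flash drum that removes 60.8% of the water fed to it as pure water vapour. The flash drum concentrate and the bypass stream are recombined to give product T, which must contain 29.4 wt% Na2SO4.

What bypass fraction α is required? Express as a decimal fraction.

All 2320×0.245 = 568.4 kg/min of Na2SO4 reaches T, so T = 568.4/0.294 = 1933.3 kg/min and vapour = 386.67 kg/min.
The evaporator receives (1−α)·2320 of feed at 0.569 water and removes 0.608 of that water:
0.608×0.569×(1−α)×2320 = 386.67
(1−α) = 386.67/802.61 = 0.4818;  α = 0.5182.

0.518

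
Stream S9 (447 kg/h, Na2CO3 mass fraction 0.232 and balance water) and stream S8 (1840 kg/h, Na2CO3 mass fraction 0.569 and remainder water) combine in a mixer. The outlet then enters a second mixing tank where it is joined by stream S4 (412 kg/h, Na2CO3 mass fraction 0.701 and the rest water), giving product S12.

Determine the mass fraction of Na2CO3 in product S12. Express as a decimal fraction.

0.533

Overall, product flow = 2699 kg/h.
Na2CO3 in = 447×0.232 + 1840×0.569 + 412×0.701 = 1439.5 kg/h.
Na2CO3 fraction in S12 = 0.533.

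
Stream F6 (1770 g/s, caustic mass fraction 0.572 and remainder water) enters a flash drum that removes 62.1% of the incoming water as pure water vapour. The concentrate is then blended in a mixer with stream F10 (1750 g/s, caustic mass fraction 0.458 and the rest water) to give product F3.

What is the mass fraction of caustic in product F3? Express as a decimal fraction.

Vapour removed = 0.621×0.428×1770 = 470.44 g/s; concentrate = 1299.6 g/s.
caustic reaching the mixer = 1012.4 (from concentrate) + 1750×0.458 = 1813.9 g/s.
Product flow = 1299.6 + 1750 = 3049.6 g/s; caustic fraction = 0.595.

0.595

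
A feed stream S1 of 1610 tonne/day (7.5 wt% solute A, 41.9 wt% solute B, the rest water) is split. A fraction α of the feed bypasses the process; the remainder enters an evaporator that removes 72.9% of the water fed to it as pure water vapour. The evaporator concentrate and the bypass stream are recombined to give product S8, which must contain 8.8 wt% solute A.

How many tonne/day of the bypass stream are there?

965.2 tonne/day

All 1610×0.075 = 120.75 tonne/day of solute A reaches S8, so S8 = 120.75/0.088 = 1372.2 tonne/day and vapour = 237.84 tonne/day.
The evaporator receives (1−α)·1610 of feed at 0.506 water and removes 0.729 of that water:
0.729×0.506×(1−α)×1610 = 237.84
(1−α) = 237.84/593.89 = 0.4005;  α = 0.5995.
Bypass flow = 0.5995×1610 = 965.22 tonne/day.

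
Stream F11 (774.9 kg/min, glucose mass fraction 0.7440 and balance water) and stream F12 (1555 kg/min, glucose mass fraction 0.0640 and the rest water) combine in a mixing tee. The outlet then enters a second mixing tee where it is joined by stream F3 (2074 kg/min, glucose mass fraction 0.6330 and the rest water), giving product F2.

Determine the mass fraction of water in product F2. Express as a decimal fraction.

Overall, product flow = 4403.9 kg/min.
water in = 774.9×0.256 + 1555×0.936 + 2074×0.367 = 2415 kg/min.
water fraction in F2 = 0.5484.

0.5484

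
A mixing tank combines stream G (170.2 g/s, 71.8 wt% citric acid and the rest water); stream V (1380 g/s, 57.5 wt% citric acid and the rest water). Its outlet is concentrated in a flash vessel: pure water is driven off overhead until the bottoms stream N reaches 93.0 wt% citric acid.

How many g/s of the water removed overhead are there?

citric acid entering = 170.2×0.718 + 1380×0.575 = 915.7 g/s.
All citric acid reports to N, so N = 915.7/0.930 = 984.63 g/s.
Total feed = 1550.2 g/s; overhead = 1550.2 − 984.63 = 565.57 g/s.

565.6 g/s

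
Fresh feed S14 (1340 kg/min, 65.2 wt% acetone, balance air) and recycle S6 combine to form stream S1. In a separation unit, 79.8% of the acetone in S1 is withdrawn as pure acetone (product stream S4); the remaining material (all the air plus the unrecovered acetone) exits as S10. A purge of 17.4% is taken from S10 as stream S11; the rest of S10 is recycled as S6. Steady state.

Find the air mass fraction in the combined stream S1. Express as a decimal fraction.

air enters only via S14 and leaves only via the purge: 1340×0.348 = 0.174×(air in S10), and the separation unit passes all air, so air in S1 = air in S10 = 2680 kg/min.
acetone in S1: m_A = 1340×0.652 + (1−0.174)·(1−0.798)·m_A, so m_A = 873.68/0.8331 = 1048.6 kg/min.
S1 = 1048.6 + 2680 = 3728.6 kg/min.
air fraction in S1 = 2680/3728.6 = 0.719.

0.719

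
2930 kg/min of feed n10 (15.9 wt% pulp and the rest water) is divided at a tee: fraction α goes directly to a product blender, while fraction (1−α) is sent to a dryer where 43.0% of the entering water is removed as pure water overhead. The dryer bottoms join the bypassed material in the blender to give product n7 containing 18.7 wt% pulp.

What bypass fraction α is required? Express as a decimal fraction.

0.586

All 2930×0.159 = 465.87 kg/min of pulp reaches n7, so n7 = 465.87/0.187 = 2491.3 kg/min and vapour = 438.72 kg/min.
The evaporator receives (1−α)·2930 of feed at 0.841 water and removes 0.430 of that water:
0.430×0.841×(1−α)×2930 = 438.72
(1−α) = 438.72/1059.6 = 0.4140;  α = 0.5860.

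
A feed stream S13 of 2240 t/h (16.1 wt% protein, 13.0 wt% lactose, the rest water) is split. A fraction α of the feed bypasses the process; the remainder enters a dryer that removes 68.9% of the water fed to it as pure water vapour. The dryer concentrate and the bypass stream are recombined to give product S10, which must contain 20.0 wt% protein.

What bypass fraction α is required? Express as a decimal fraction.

0.601

All 2240×0.161 = 360.64 t/h of protein reaches S10, so S10 = 360.64/0.200 = 1803.2 t/h and vapour = 436.8 t/h.
The evaporator receives (1−α)·2240 of feed at 0.709 water and removes 0.689 of that water:
0.689×0.709×(1−α)×2240 = 436.8
(1−α) = 436.8/1094.2 = 0.3992;  α = 0.6008.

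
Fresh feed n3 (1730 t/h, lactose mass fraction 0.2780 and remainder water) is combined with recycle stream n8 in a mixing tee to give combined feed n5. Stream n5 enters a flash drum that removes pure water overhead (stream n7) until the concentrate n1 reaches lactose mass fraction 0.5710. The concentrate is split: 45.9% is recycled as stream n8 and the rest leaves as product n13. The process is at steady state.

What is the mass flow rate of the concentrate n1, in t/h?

1557 t/h

Overall lactose balance (none leaves overhead): lactose in fresh feed = lactose in product, i.e. 1730×0.278 = (1−0.459)·n1·0.571.
n1 = 480.94/(0.571×0.541) = 1556.9 t/h.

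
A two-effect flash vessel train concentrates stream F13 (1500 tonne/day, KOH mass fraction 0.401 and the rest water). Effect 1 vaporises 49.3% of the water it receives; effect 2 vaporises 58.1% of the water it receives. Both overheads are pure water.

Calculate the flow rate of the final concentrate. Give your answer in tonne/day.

water in feed = 1500×0.599 = 898.5 tonne/day.
After stage 1: water left = (1−0.493)×898.5 = 455.54; stream total = 1057 tonne/day.
After stage 2: water left = (1−0.581)×455.54 = 190.87; final concentrate = 792.37 tonne/day.

792.4 tonne/day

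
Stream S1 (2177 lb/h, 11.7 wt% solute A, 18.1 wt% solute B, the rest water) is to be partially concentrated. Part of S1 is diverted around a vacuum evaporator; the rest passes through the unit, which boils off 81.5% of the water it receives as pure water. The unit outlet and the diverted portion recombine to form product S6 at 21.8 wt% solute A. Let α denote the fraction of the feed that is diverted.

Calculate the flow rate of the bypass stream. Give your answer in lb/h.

All 2177×0.117 = 254.71 lb/h of solute A reaches S6, so S6 = 254.71/0.218 = 1168.4 lb/h and vapour = 1008.6 lb/h.
The evaporator receives (1−α)·2177 of feed at 0.702 water and removes 0.815 of that water:
0.815×0.702×(1−α)×2177 = 1008.6
(1−α) = 1008.6/1245.5 = 0.8098;  α = 0.1902.
Bypass flow = 0.1902×2177 = 414.1 lb/h.

414.1 lb/h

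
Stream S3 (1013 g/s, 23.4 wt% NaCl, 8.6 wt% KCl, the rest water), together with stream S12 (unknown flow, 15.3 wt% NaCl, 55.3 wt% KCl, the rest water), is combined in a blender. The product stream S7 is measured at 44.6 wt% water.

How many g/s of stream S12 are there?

Let S12 be the unknown flow. Total out = 1013 + S12.
water balance: 688.84 + 0.294·S12 = 0.446·(1013 + S12)
(0.294 − 0.446)·S12 = 0.446×1013 − 688.84 = -237.04
S12 = -237.04 / -0.152 = 1559.5 g/s

1559 g/s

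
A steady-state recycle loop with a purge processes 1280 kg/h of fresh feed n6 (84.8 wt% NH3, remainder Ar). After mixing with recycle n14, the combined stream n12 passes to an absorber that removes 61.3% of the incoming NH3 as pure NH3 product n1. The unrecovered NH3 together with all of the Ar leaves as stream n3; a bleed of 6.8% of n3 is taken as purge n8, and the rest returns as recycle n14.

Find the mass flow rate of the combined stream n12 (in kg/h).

Ar enters only via n6 and leaves only via the purge: 1280×0.152 = 0.068×(Ar in n3), and the absorber passes all Ar, so Ar in n12 = Ar in n3 = 2861.2 kg/h.
NH3 in n12: m_A = 1280×0.848 + (1−0.068)·(1−0.613)·m_A, so m_A = 1085.4/0.6393 = 1697.8 kg/h.
n12 = 1697.8 + 2861.2 = 4559 kg/h.

4559 kg/h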